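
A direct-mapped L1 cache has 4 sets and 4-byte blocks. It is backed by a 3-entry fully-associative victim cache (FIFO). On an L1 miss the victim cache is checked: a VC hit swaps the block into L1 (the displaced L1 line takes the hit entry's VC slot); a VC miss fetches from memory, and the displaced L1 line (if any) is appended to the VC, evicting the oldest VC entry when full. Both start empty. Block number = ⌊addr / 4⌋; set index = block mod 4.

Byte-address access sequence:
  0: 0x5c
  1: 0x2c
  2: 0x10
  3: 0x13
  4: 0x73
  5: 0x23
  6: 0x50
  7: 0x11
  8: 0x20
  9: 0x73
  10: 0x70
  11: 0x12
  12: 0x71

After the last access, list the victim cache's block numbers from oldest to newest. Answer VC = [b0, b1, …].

0: 0x5c (blk 23, set 3) → MISS  vc=[]
1: 0x2c (blk 11, set 3) → MISS  vc=[23]
2: 0x10 (blk 4, set 0) → MISS  vc=[23]
3: 0x13 (blk 4, set 0) → L1-HIT  vc=[23]
4: 0x73 (blk 28, set 0) → MISS  vc=[23, 4]
5: 0x23 (blk 8, set 0) → MISS  vc=[23, 4, 28]
6: 0x50 (blk 20, set 0) → MISS  vc=[4, 28, 8]
7: 0x11 (blk 4, set 0) → VC-HIT  vc=[20, 28, 8]
8: 0x20 (blk 8, set 0) → VC-HIT  vc=[20, 28, 4]
9: 0x73 (blk 28, set 0) → VC-HIT  vc=[20, 8, 4]
10: 0x70 (blk 28, set 0) → L1-HIT  vc=[20, 8, 4]
11: 0x12 (blk 4, set 0) → VC-HIT  vc=[20, 8, 28]
12: 0x71 (blk 28, set 0) → VC-HIT  vc=[20, 8, 4]

VC = [20, 8, 4]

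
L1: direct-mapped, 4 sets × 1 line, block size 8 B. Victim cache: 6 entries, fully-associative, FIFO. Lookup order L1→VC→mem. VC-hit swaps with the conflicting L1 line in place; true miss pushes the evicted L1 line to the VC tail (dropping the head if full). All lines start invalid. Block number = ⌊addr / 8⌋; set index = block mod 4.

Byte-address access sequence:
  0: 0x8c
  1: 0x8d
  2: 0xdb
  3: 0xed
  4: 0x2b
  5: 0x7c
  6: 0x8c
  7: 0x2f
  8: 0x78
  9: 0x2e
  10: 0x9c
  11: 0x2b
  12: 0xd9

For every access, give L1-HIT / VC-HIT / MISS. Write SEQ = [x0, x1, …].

SEQ = [MISS, L1-HIT, MISS, MISS, MISS, MISS, VC-HIT, VC-HIT, L1-HIT, L1-HIT, MISS, L1-HIT, VC-HIT]

#0 0x8c→b17/s1 MISS; vc=[]
#1 0x8d→b17/s1 L1-HIT; vc=[]
#2 0xdb→b27/s3 MISS; vc=[]
#3 0xed→b29/s1 MISS; vc=[17]
#4 0x2b→b5/s1 MISS; vc=[17,29]
#5 0x7c→b15/s3 MISS; vc=[17,29,27]
#6 0x8c→b17/s1 VC-HIT; vc=[5,29,27]
#7 0x2f→b5/s1 VC-HIT; vc=[17,29,27]
#8 0x78→b15/s3 L1-HIT; vc=[17,29,27]
#9 0x2e→b5/s1 L1-HIT; vc=[17,29,27]
#10 0x9c→b19/s3 MISS; vc=[17,29,27,15]
#11 0x2b→b5/s1 L1-HIT; vc=[17,29,27,15]
#12 0xd9→b27/s3 VC-HIT; vc=[17,29,19,15]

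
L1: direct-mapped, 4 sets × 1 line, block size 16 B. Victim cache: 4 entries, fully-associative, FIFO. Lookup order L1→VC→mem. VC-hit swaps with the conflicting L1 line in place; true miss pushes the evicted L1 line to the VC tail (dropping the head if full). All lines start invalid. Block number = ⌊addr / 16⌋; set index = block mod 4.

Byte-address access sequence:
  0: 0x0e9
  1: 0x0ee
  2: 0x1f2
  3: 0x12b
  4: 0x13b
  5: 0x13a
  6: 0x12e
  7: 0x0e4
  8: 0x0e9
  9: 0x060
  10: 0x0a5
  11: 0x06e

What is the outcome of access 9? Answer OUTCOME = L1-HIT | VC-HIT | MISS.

OUTCOME = MISS

  [0] addr=0xe9 blk=14 s=2: MISS | VC []
  [1] addr=0xee blk=14 s=2: L1-HIT | VC []
  [2] addr=0x1f2 blk=31 s=3: MISS | VC []
  [3] addr=0x12b blk=18 s=2: MISS | VC [14]
  [4] addr=0x13b blk=19 s=3: MISS | VC [14, 31]
  [5] addr=0x13a blk=19 s=3: L1-HIT | VC [14, 31]
  [6] addr=0x12e blk=18 s=2: L1-HIT | VC [14, 31]
  [7] addr=0xe4 blk=14 s=2: VC-HIT | VC [18, 31]
  [8] addr=0xe9 blk=14 s=2: L1-HIT | VC [18, 31]
  [9] addr=0x60 blk=6 s=2: MISS | VC [18, 31, 14]
  [10] addr=0xa5 blk=10 s=2: MISS | VC [18, 31, 14, 6]
  [11] addr=0x6e blk=6 s=2: VC-HIT | VC [18, 31, 14, 10]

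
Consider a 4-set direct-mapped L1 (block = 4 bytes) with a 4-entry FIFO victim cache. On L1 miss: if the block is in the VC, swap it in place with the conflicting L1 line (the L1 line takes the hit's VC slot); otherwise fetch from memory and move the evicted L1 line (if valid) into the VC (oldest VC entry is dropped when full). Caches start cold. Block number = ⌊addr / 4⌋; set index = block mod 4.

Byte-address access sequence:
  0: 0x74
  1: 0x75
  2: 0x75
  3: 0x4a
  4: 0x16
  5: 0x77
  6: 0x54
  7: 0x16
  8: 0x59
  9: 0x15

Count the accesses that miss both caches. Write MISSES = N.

#0 0x74→b29/s1 MISS; vc=[]
#1 0x75→b29/s1 L1-HIT; vc=[]
#2 0x75→b29/s1 L1-HIT; vc=[]
#3 0x4a→b18/s2 MISS; vc=[]
#4 0x16→b5/s1 MISS; vc=[29]
#5 0x77→b29/s1 VC-HIT; vc=[5]
#6 0x54→b21/s1 MISS; vc=[5,29]
#7 0x16→b5/s1 VC-HIT; vc=[21,29]
#8 0x59→b22/s2 MISS; vc=[21,29,18]
#9 0x15→b5/s1 L1-HIT; vc=[21,29,18]

MISSES = 5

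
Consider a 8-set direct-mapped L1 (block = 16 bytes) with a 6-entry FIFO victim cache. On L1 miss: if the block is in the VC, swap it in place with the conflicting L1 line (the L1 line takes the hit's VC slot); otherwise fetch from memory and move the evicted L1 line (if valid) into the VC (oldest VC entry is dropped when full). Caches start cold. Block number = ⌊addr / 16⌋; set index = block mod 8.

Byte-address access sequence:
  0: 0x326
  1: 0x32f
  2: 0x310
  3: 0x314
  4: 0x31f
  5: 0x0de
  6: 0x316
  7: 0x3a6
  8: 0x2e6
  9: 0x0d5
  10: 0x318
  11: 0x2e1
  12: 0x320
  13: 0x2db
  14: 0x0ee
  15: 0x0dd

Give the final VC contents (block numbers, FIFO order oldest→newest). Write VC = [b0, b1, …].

#0 0x326→b50/s2 MISS; vc=[]
#1 0x32f→b50/s2 L1-HIT; vc=[]
#2 0x310→b49/s1 MISS; vc=[]
#3 0x314→b49/s1 L1-HIT; vc=[]
#4 0x31f→b49/s1 L1-HIT; vc=[]
#5 0xde→b13/s5 MISS; vc=[]
#6 0x316→b49/s1 L1-HIT; vc=[]
#7 0x3a6→b58/s2 MISS; vc=[50]
#8 0x2e6→b46/s6 MISS; vc=[50]
#9 0xd5→b13/s5 L1-HIT; vc=[50]
#10 0x318→b49/s1 L1-HIT; vc=[50]
#11 0x2e1→b46/s6 L1-HIT; vc=[50]
#12 0x320→b50/s2 VC-HIT; vc=[58]
#13 0x2db→b45/s5 MISS; vc=[58,13]
#14 0xee→b14/s6 MISS; vc=[58,13,46]
#15 0xdd→b13/s5 VC-HIT; vc=[58,45,46]

VC = [58, 45, 46]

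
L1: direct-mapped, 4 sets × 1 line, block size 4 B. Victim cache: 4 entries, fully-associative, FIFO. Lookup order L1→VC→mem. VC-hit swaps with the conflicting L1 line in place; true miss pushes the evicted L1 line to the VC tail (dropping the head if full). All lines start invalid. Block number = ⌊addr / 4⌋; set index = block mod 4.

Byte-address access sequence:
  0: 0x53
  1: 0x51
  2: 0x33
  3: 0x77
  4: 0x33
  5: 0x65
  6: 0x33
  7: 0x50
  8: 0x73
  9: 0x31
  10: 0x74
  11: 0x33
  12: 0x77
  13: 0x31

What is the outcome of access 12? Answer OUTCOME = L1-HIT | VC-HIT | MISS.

0: 0x53 (blk 20, set 0) → MISS  vc=[]
1: 0x51 (blk 20, set 0) → L1-HIT  vc=[]
2: 0x33 (blk 12, set 0) → MISS  vc=[20]
3: 0x77 (blk 29, set 1) → MISS  vc=[20]
4: 0x33 (blk 12, set 0) → L1-HIT  vc=[20]
5: 0x65 (blk 25, set 1) → MISS  vc=[20, 29]
6: 0x33 (blk 12, set 0) → L1-HIT  vc=[20, 29]
7: 0x50 (blk 20, set 0) → VC-HIT  vc=[12, 29]
8: 0x73 (blk 28, set 0) → MISS  vc=[12, 29, 20]
9: 0x31 (blk 12, set 0) → VC-HIT  vc=[28, 29, 20]
10: 0x74 (blk 29, set 1) → VC-HIT  vc=[28, 25, 20]
11: 0x33 (blk 12, set 0) → L1-HIT  vc=[28, 25, 20]
12: 0x77 (blk 29, set 1) → L1-HIT  vc=[28, 25, 20]
13: 0x31 (blk 12, set 0) → L1-HIT  vc=[28, 25, 20]

OUTCOME = L1-HIT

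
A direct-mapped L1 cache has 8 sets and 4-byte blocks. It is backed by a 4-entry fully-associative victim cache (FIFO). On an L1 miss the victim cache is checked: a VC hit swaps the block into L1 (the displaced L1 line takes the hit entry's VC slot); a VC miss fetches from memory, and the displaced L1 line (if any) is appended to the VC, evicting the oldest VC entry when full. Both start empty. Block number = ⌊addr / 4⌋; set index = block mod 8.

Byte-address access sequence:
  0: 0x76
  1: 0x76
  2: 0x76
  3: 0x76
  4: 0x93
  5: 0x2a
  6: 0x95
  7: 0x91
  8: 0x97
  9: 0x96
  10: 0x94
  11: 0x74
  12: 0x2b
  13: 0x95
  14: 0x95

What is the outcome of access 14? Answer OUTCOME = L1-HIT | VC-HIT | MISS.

#0 0x76→b29/s5 MISS; vc=[]
#1 0x76→b29/s5 L1-HIT; vc=[]
#2 0x76→b29/s5 L1-HIT; vc=[]
#3 0x76→b29/s5 L1-HIT; vc=[]
#4 0x93→b36/s4 MISS; vc=[]
#5 0x2a→b10/s2 MISS; vc=[]
#6 0x95→b37/s5 MISS; vc=[29]
#7 0x91→b36/s4 L1-HIT; vc=[29]
#8 0x97→b37/s5 L1-HIT; vc=[29]
#9 0x96→b37/s5 L1-HIT; vc=[29]
#10 0x94→b37/s5 L1-HIT; vc=[29]
#11 0x74→b29/s5 VC-HIT; vc=[37]
#12 0x2b→b10/s2 L1-HIT; vc=[37]
#13 0x95→b37/s5 VC-HIT; vc=[29]
#14 0x95→b37/s5 L1-HIT; vc=[29]

OUTCOME = L1-HIT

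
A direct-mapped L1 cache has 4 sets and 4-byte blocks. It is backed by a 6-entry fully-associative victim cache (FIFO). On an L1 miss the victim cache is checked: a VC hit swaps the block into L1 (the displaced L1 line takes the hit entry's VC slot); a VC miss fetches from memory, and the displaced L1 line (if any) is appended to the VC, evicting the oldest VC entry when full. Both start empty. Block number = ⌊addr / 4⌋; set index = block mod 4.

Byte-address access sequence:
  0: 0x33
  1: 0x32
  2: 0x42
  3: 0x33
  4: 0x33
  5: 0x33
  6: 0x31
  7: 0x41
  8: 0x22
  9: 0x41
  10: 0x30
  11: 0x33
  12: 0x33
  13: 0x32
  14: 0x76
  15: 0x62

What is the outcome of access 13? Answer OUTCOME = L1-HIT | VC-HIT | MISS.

OUTCOME = L1-HIT

0: 0x33 (blk 12, set 0) → MISS  vc=[]
1: 0x32 (blk 12, set 0) → L1-HIT  vc=[]
2: 0x42 (blk 16, set 0) → MISS  vc=[12]
3: 0x33 (blk 12, set 0) → VC-HIT  vc=[16]
4: 0x33 (blk 12, set 0) → L1-HIT  vc=[16]
5: 0x33 (blk 12, set 0) → L1-HIT  vc=[16]
6: 0x31 (blk 12, set 0) → L1-HIT  vc=[16]
7: 0x41 (blk 16, set 0) → VC-HIT  vc=[12]
8: 0x22 (blk 8, set 0) → MISS  vc=[12, 16]
9: 0x41 (blk 16, set 0) → VC-HIT  vc=[12, 8]
10: 0x30 (blk 12, set 0) → VC-HIT  vc=[16, 8]
11: 0x33 (blk 12, set 0) → L1-HIT  vc=[16, 8]
12: 0x33 (blk 12, set 0) → L1-HIT  vc=[16, 8]
13: 0x32 (blk 12, set 0) → L1-HIT  vc=[16, 8]
14: 0x76 (blk 29, set 1) → MISS  vc=[16, 8]
15: 0x62 (blk 24, set 0) → MISS  vc=[16, 8, 12]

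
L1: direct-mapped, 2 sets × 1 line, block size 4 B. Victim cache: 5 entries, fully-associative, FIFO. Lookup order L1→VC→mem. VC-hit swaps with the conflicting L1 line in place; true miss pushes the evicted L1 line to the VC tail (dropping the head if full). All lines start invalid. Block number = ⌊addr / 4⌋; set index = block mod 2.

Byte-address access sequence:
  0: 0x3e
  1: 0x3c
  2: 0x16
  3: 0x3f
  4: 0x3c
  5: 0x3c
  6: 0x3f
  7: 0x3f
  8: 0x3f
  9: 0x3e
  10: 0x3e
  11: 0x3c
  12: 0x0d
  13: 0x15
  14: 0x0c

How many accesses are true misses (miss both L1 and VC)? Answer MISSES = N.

0: 0x3e (blk 15, set 1) → MISS  vc=[]
1: 0x3c (blk 15, set 1) → L1-HIT  vc=[]
2: 0x16 (blk 5, set 1) → MISS  vc=[15]
3: 0x3f (blk 15, set 1) → VC-HIT  vc=[5]
4: 0x3c (blk 15, set 1) → L1-HIT  vc=[5]
5: 0x3c (blk 15, set 1) → L1-HIT  vc=[5]
6: 0x3f (blk 15, set 1) → L1-HIT  vc=[5]
7: 0x3f (blk 15, set 1) → L1-HIT  vc=[5]
8: 0x3f (blk 15, set 1) → L1-HIT  vc=[5]
9: 0x3e (blk 15, set 1) → L1-HIT  vc=[5]
10: 0x3e (blk 15, set 1) → L1-HIT  vc=[5]
11: 0x3c (blk 15, set 1) → L1-HIT  vc=[5]
12: 0xd (blk 3, set 1) → MISS  vc=[5, 15]
13: 0x15 (blk 5, set 1) → VC-HIT  vc=[3, 15]
14: 0xc (blk 3, set 1) → VC-HIT  vc=[5, 15]

MISSES = 3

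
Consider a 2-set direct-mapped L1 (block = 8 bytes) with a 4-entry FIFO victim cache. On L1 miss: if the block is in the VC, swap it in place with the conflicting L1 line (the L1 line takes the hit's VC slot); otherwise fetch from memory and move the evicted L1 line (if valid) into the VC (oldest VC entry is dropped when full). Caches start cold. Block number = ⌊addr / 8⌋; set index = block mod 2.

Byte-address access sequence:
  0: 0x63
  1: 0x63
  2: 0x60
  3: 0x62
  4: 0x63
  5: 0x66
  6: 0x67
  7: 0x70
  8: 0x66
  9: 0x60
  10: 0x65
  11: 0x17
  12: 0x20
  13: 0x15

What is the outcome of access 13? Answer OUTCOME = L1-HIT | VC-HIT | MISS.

#0 0x63→b12/s0 MISS; vc=[]
#1 0x63→b12/s0 L1-HIT; vc=[]
#2 0x60→b12/s0 L1-HIT; vc=[]
#3 0x62→b12/s0 L1-HIT; vc=[]
#4 0x63→b12/s0 L1-HIT; vc=[]
#5 0x66→b12/s0 L1-HIT; vc=[]
#6 0x67→b12/s0 L1-HIT; vc=[]
#7 0x70→b14/s0 MISS; vc=[12]
#8 0x66→b12/s0 VC-HIT; vc=[14]
#9 0x60→b12/s0 L1-HIT; vc=[14]
#10 0x65→b12/s0 L1-HIT; vc=[14]
#11 0x17→b2/s0 MISS; vc=[14,12]
#12 0x20→b4/s0 MISS; vc=[14,12,2]
#13 0x15→b2/s0 VC-HIT; vc=[14,12,4]

OUTCOME = VC-HIT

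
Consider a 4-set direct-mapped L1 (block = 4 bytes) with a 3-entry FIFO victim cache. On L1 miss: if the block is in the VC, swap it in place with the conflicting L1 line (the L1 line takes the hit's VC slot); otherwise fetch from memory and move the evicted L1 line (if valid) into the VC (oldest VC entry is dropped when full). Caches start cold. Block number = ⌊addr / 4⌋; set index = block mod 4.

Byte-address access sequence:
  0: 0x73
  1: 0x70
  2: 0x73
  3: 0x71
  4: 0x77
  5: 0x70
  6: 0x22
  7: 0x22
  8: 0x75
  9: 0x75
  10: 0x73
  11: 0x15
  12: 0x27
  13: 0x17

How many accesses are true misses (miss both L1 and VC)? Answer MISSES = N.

MISSES = 5

0: 0x73 (blk 28, set 0) → MISS  vc=[]
1: 0x70 (blk 28, set 0) → L1-HIT  vc=[]
2: 0x73 (blk 28, set 0) → L1-HIT  vc=[]
3: 0x71 (blk 28, set 0) → L1-HIT  vc=[]
4: 0x77 (blk 29, set 1) → MISS  vc=[]
5: 0x70 (blk 28, set 0) → L1-HIT  vc=[]
6: 0x22 (blk 8, set 0) → MISS  vc=[28]
7: 0x22 (blk 8, set 0) → L1-HIT  vc=[28]
8: 0x75 (blk 29, set 1) → L1-HIT  vc=[28]
9: 0x75 (blk 29, set 1) → L1-HIT  vc=[28]
10: 0x73 (blk 28, set 0) → VC-HIT  vc=[8]
11: 0x15 (blk 5, set 1) → MISS  vc=[8, 29]
12: 0x27 (blk 9, set 1) → MISS  vc=[8, 29, 5]
13: 0x17 (blk 5, set 1) → VC-HIT  vc=[8, 29, 9]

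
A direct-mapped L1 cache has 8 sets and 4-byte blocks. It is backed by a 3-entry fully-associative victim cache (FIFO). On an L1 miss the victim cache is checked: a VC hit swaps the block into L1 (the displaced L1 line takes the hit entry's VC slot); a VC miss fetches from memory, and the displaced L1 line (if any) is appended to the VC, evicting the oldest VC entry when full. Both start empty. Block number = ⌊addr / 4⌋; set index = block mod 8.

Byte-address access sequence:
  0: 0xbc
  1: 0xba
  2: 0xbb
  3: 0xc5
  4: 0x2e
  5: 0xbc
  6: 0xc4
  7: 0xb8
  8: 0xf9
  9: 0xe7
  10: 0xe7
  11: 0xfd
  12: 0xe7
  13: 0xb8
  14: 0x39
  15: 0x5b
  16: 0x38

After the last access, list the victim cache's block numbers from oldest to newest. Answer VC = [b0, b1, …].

VC = [47, 46, 22]

  [0] addr=0xbc blk=47 s=7: MISS | VC []
  [1] addr=0xba blk=46 s=6: MISS | VC []
  [2] addr=0xbb blk=46 s=6: L1-HIT | VC []
  [3] addr=0xc5 blk=49 s=1: MISS | VC []
  [4] addr=0x2e blk=11 s=3: MISS | VC []
  [5] addr=0xbc blk=47 s=7: L1-HIT | VC []
  [6] addr=0xc4 blk=49 s=1: L1-HIT | VC []
  [7] addr=0xb8 blk=46 s=6: L1-HIT | VC []
  [8] addr=0xf9 blk=62 s=6: MISS | VC [46]
  [9] addr=0xe7 blk=57 s=1: MISS | VC [46, 49]
  [10] addr=0xe7 blk=57 s=1: L1-HIT | VC [46, 49]
  [11] addr=0xfd blk=63 s=7: MISS | VC [46, 49, 47]
  [12] addr=0xe7 blk=57 s=1: L1-HIT | VC [46, 49, 47]
  [13] addr=0xb8 blk=46 s=6: VC-HIT | VC [62, 49, 47]
  [14] addr=0x39 blk=14 s=6: MISS | VC [49, 47, 46]
  [15] addr=0x5b blk=22 s=6: MISS | VC [47, 46, 14]
  [16] addr=0x38 blk=14 s=6: VC-HIT | VC [47, 46, 22]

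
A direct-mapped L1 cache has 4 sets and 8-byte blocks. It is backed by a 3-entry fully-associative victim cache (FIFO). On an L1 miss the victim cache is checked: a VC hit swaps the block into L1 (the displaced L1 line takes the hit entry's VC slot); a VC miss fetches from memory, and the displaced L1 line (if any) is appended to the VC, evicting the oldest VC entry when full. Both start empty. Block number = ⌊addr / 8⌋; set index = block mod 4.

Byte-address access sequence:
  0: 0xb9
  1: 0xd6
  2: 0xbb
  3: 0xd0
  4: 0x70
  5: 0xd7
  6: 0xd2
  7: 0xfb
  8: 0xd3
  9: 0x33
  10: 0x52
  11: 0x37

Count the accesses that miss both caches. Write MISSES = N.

  [0] addr=0xb9 blk=23 s=3: MISS | VC []
  [1] addr=0xd6 blk=26 s=2: MISS | VC []
  [2] addr=0xbb blk=23 s=3: L1-HIT | VC []
  [3] addr=0xd0 blk=26 s=2: L1-HIT | VC []
  [4] addr=0x70 blk=14 s=2: MISS | VC [26]
  [5] addr=0xd7 blk=26 s=2: VC-HIT | VC [14]
  [6] addr=0xd2 blk=26 s=2: L1-HIT | VC [14]
  [7] addr=0xfb blk=31 s=3: MISS | VC [14, 23]
  [8] addr=0xd3 blk=26 s=2: L1-HIT | VC [14, 23]
  [9] addr=0x33 blk=6 s=2: MISS | VC [14, 23, 26]
  [10] addr=0x52 blk=10 s=2: MISS | VC [23, 26, 6]
  [11] addr=0x37 blk=6 s=2: VC-HIT | VC [23, 26, 10]

MISSES = 6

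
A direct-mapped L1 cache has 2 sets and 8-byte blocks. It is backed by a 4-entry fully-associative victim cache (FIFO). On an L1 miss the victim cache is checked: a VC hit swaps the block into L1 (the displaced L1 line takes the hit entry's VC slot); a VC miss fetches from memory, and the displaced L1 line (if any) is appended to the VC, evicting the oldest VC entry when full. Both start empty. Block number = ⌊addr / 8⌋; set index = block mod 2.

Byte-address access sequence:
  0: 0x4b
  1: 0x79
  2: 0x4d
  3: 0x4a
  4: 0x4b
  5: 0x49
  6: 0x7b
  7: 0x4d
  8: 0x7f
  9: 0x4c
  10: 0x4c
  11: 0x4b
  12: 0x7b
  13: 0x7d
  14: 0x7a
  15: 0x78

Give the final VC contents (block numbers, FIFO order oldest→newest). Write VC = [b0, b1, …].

  [0] addr=0x4b blk=9 s=1: MISS | VC []
  [1] addr=0x79 blk=15 s=1: MISS | VC [9]
  [2] addr=0x4d blk=9 s=1: VC-HIT | VC [15]
  [3] addr=0x4a blk=9 s=1: L1-HIT | VC [15]
  [4] addr=0x4b blk=9 s=1: L1-HIT | VC [15]
  [5] addr=0x49 blk=9 s=1: L1-HIT | VC [15]
  [6] addr=0x7b blk=15 s=1: VC-HIT | VC [9]
  [7] addr=0x4d blk=9 s=1: VC-HIT | VC [15]
  [8] addr=0x7f blk=15 s=1: VC-HIT | VC [9]
  [9] addr=0x4c blk=9 s=1: VC-HIT | VC [15]
  [10] addr=0x4c blk=9 s=1: L1-HIT | VC [15]
  [11] addr=0x4b blk=9 s=1: L1-HIT | VC [15]
  [12] addr=0x7b blk=15 s=1: VC-HIT | VC [9]
  [13] addr=0x7d blk=15 s=1: L1-HIT | VC [9]
  [14] addr=0x7a blk=15 s=1: L1-HIT | VC [9]
  [15] addr=0x78 blk=15 s=1: L1-HIT | VC [9]

VC = [9]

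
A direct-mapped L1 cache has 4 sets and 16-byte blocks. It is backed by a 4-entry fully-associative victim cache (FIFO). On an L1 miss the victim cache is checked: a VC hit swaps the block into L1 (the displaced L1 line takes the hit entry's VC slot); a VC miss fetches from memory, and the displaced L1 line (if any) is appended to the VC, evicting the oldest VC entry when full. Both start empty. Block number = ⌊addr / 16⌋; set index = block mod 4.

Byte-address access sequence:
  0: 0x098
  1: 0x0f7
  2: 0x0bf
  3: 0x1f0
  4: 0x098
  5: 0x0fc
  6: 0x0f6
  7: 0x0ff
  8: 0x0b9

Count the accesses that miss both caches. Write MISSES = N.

MISSES = 4

#0 0x98→b9/s1 MISS; vc=[]
#1 0xf7→b15/s3 MISS; vc=[]
#2 0xbf→b11/s3 MISS; vc=[15]
#3 0x1f0→b31/s3 MISS; vc=[15,11]
#4 0x98→b9/s1 L1-HIT; vc=[15,11]
#5 0xfc→b15/s3 VC-HIT; vc=[31,11]
#6 0xf6→b15/s3 L1-HIT; vc=[31,11]
#7 0xff→b15/s3 L1-HIT; vc=[31,11]
#8 0xb9→b11/s3 VC-HIT; vc=[31,15]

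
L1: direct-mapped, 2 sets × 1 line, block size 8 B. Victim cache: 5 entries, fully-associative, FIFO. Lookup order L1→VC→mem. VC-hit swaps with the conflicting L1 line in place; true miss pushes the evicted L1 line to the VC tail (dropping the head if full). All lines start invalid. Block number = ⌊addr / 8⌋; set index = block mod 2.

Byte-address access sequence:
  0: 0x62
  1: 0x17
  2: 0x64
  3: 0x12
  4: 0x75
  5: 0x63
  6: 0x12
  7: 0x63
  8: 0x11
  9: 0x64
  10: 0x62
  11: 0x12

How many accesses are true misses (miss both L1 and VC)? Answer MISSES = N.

#0 0x62→b12/s0 MISS; vc=[]
#1 0x17→b2/s0 MISS; vc=[12]
#2 0x64→b12/s0 VC-HIT; vc=[2]
#3 0x12→b2/s0 VC-HIT; vc=[12]
#4 0x75→b14/s0 MISS; vc=[12,2]
#5 0x63→b12/s0 VC-HIT; vc=[14,2]
#6 0x12→b2/s0 VC-HIT; vc=[14,12]
#7 0x63→b12/s0 VC-HIT; vc=[14,2]
#8 0x11→b2/s0 VC-HIT; vc=[14,12]
#9 0x64→b12/s0 VC-HIT; vc=[14,2]
#10 0x62→b12/s0 L1-HIT; vc=[14,2]
#11 0x12→b2/s0 VC-HIT; vc=[14,12]

MISSES = 3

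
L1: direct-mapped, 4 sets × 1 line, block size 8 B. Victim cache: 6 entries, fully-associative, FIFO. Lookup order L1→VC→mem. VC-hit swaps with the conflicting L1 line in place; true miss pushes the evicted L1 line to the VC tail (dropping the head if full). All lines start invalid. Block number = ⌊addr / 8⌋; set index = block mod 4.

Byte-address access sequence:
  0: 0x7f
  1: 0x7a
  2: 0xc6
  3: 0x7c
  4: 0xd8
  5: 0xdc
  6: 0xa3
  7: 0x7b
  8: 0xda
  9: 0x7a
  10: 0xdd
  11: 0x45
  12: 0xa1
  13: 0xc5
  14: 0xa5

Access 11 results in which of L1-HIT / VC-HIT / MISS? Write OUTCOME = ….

#0 0x7f→b15/s3 MISS; vc=[]
#1 0x7a→b15/s3 L1-HIT; vc=[]
#2 0xc6→b24/s0 MISS; vc=[]
#3 0x7c→b15/s3 L1-HIT; vc=[]
#4 0xd8→b27/s3 MISS; vc=[15]
#5 0xdc→b27/s3 L1-HIT; vc=[15]
#6 0xa3→b20/s0 MISS; vc=[15,24]
#7 0x7b→b15/s3 VC-HIT; vc=[27,24]
#8 0xda→b27/s3 VC-HIT; vc=[15,24]
#9 0x7a→b15/s3 VC-HIT; vc=[27,24]
#10 0xdd→b27/s3 VC-HIT; vc=[15,24]
#11 0x45→b8/s0 MISS; vc=[15,24,20]
#12 0xa1→b20/s0 VC-HIT; vc=[15,24,8]
#13 0xc5→b24/s0 VC-HIT; vc=[15,20,8]
#14 0xa5→b20/s0 VC-HIT; vc=[15,24,8]

OUTCOME = MISS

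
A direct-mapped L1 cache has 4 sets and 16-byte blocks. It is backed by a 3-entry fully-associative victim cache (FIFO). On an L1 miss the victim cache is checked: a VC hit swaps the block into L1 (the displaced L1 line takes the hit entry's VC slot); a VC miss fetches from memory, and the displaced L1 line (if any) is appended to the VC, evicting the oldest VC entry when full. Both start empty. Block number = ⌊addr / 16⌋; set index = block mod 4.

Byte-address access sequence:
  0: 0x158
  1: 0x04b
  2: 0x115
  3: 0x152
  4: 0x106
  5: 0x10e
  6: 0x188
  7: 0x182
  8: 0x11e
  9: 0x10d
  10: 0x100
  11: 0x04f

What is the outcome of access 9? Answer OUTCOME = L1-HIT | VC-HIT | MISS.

OUTCOME = VC-HIT

  [0] addr=0x158 blk=21 s=1: MISS | VC []
  [1] addr=0x4b blk=4 s=0: MISS | VC []
  [2] addr=0x115 blk=17 s=1: MISS | VC [21]
  [3] addr=0x152 blk=21 s=1: VC-HIT | VC [17]
  [4] addr=0x106 blk=16 s=0: MISS | VC [17, 4]
  [5] addr=0x10e blk=16 s=0: L1-HIT | VC [17, 4]
  [6] addr=0x188 blk=24 s=0: MISS | VC [17, 4, 16]
  [7] addr=0x182 blk=24 s=0: L1-HIT | VC [17, 4, 16]
  [8] addr=0x11e blk=17 s=1: VC-HIT | VC [21, 4, 16]
  [9] addr=0x10d blk=16 s=0: VC-HIT | VC [21, 4, 24]
  [10] addr=0x100 blk=16 s=0: L1-HIT | VC [21, 4, 24]
  [11] addr=0x4f blk=4 s=0: VC-HIT | VC [21, 16, 24]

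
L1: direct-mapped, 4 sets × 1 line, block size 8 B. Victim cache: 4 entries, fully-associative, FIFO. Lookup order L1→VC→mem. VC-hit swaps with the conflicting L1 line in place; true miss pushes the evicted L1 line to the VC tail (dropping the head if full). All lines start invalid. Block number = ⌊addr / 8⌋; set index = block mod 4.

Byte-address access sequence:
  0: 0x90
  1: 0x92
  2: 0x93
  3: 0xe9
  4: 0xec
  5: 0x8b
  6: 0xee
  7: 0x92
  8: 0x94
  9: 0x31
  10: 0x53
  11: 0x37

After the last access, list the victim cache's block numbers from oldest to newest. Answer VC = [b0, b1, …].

VC = [17, 18, 10]

#0 0x90→b18/s2 MISS; vc=[]
#1 0x92→b18/s2 L1-HIT; vc=[]
#2 0x93→b18/s2 L1-HIT; vc=[]
#3 0xe9→b29/s1 MISS; vc=[]
#4 0xec→b29/s1 L1-HIT; vc=[]
#5 0x8b→b17/s1 MISS; vc=[29]
#6 0xee→b29/s1 VC-HIT; vc=[17]
#7 0x92→b18/s2 L1-HIT; vc=[17]
#8 0x94→b18/s2 L1-HIT; vc=[17]
#9 0x31→b6/s2 MISS; vc=[17,18]
#10 0x53→b10/s2 MISS; vc=[17,18,6]
#11 0x37→b6/s2 VC-HIT; vc=[17,18,10]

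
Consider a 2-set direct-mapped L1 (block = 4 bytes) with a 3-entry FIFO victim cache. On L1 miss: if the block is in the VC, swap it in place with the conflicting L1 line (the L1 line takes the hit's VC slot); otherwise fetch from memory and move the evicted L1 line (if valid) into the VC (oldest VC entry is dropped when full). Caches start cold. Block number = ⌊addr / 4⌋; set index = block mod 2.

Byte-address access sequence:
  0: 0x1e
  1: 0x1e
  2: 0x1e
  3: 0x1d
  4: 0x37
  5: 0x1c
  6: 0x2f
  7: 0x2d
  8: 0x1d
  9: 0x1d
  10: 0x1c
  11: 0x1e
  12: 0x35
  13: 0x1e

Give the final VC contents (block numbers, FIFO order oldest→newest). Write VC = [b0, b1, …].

0: 0x1e (blk 7, set 1) → MISS  vc=[]
1: 0x1e (blk 7, set 1) → L1-HIT  vc=[]
2: 0x1e (blk 7, set 1) → L1-HIT  vc=[]
3: 0x1d (blk 7, set 1) → L1-HIT  vc=[]
4: 0x37 (blk 13, set 1) → MISS  vc=[7]
5: 0x1c (blk 7, set 1) → VC-HIT  vc=[13]
6: 0x2f (blk 11, set 1) → MISS  vc=[13, 7]
7: 0x2d (blk 11, set 1) → L1-HIT  vc=[13, 7]
8: 0x1d (blk 7, set 1) → VC-HIT  vc=[13, 11]
9: 0x1d (blk 7, set 1) → L1-HIT  vc=[13, 11]
10: 0x1c (blk 7, set 1) → L1-HIT  vc=[13, 11]
11: 0x1e (blk 7, set 1) → L1-HIT  vc=[13, 11]
12: 0x35 (blk 13, set 1) → VC-HIT  vc=[7, 11]
13: 0x1e (blk 7, set 1) → VC-HIT  vc=[13, 11]

VC = [13, 11]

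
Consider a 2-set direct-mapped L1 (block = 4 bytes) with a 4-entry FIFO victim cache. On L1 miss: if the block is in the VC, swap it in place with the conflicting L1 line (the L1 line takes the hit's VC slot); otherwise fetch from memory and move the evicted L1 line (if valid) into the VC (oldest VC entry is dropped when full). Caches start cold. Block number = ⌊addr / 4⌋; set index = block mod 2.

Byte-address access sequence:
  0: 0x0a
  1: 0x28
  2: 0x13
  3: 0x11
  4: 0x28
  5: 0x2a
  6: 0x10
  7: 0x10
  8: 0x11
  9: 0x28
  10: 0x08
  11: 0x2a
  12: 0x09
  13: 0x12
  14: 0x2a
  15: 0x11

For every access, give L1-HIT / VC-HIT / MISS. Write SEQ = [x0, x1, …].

SEQ = [MISS, MISS, MISS, L1-HIT, VC-HIT, L1-HIT, VC-HIT, L1-HIT, L1-HIT, VC-HIT, VC-HIT, VC-HIT, VC-HIT, VC-HIT, VC-HIT, VC-HIT]

0: 0xa (blk 2, set 0) → MISS  vc=[]
1: 0x28 (blk 10, set 0) → MISS  vc=[2]
2: 0x13 (blk 4, set 0) → MISS  vc=[2, 10]
3: 0x11 (blk 4, set 0) → L1-HIT  vc=[2, 10]
4: 0x28 (blk 10, set 0) → VC-HIT  vc=[2, 4]
5: 0x2a (blk 10, set 0) → L1-HIT  vc=[2, 4]
6: 0x10 (blk 4, set 0) → VC-HIT  vc=[2, 10]
7: 0x10 (blk 4, set 0) → L1-HIT  vc=[2, 10]
8: 0x11 (blk 4, set 0) → L1-HIT  vc=[2, 10]
9: 0x28 (blk 10, set 0) → VC-HIT  vc=[2, 4]
10: 0x8 (blk 2, set 0) → VC-HIT  vc=[10, 4]
11: 0x2a (blk 10, set 0) → VC-HIT  vc=[2, 4]
12: 0x9 (blk 2, set 0) → VC-HIT  vc=[10, 4]
13: 0x12 (blk 4, set 0) → VC-HIT  vc=[10, 2]
14: 0x2a (blk 10, set 0) → VC-HIT  vc=[4, 2]
15: 0x11 (blk 4, set 0) → VC-HIT  vc=[10, 2]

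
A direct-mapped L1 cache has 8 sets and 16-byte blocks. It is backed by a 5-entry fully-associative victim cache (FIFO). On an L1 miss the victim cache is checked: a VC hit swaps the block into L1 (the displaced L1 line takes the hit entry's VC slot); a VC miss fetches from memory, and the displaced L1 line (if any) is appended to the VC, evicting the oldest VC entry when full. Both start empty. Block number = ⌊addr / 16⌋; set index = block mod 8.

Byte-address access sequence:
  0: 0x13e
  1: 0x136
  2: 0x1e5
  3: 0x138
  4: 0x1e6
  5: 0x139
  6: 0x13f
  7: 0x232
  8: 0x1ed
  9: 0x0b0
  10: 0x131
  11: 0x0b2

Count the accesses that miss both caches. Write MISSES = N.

  [0] addr=0x13e blk=19 s=3: MISS | VC []
  [1] addr=0x136 blk=19 s=3: L1-HIT | VC []
  [2] addr=0x1e5 blk=30 s=6: MISS | VC []
  [3] addr=0x138 blk=19 s=3: L1-HIT | VC []
  [4] addr=0x1e6 blk=30 s=6: L1-HIT | VC []
  [5] addr=0x139 blk=19 s=3: L1-HIT | VC []
  [6] addr=0x13f blk=19 s=3: L1-HIT | VC []
  [7] addr=0x232 blk=35 s=3: MISS | VC [19]
  [8] addr=0x1ed blk=30 s=6: L1-HIT | VC [19]
  [9] addr=0xb0 blk=11 s=3: MISS | VC [19, 35]
  [10] addr=0x131 blk=19 s=3: VC-HIT | VC [11, 35]
  [11] addr=0xb2 blk=11 s=3: VC-HIT | VC [19, 35]

MISSES = 4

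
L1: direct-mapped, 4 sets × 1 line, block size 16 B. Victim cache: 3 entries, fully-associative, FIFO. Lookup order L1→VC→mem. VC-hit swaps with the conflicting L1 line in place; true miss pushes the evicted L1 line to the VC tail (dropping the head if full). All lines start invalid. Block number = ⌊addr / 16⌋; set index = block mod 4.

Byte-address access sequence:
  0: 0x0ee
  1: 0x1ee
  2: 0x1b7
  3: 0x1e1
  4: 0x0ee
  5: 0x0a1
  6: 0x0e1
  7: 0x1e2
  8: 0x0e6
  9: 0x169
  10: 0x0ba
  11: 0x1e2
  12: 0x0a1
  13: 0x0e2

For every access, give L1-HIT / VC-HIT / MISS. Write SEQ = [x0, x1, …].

SEQ = [MISS, MISS, MISS, L1-HIT, VC-HIT, MISS, VC-HIT, VC-HIT, VC-HIT, MISS, MISS, MISS, MISS, MISS]

#0 0xee→b14/s2 MISS; vc=[]
#1 0x1ee→b30/s2 MISS; vc=[14]
#2 0x1b7→b27/s3 MISS; vc=[14]
#3 0x1e1→b30/s2 L1-HIT; vc=[14]
#4 0xee→b14/s2 VC-HIT; vc=[30]
#5 0xa1→b10/s2 MISS; vc=[30,14]
#6 0xe1→b14/s2 VC-HIT; vc=[30,10]
#7 0x1e2→b30/s2 VC-HIT; vc=[14,10]
#8 0xe6→b14/s2 VC-HIT; vc=[30,10]
#9 0x169→b22/s2 MISS; vc=[30,10,14]
#10 0xba→b11/s3 MISS; vc=[10,14,27]
#11 0x1e2→b30/s2 MISS; vc=[14,27,22]
#12 0xa1→b10/s2 MISS; vc=[27,22,30]
#13 0xe2→b14/s2 MISS; vc=[22,30,10]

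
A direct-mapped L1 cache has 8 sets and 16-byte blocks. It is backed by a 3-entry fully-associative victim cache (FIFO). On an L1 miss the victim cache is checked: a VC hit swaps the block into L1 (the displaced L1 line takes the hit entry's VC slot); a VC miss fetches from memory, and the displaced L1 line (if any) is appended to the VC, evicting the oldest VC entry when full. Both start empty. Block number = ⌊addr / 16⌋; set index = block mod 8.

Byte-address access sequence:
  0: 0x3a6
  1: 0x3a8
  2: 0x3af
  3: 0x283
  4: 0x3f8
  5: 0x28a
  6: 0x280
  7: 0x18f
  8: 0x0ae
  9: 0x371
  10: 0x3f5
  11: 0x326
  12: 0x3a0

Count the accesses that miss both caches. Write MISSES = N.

#0 0x3a6→b58/s2 MISS; vc=[]
#1 0x3a8→b58/s2 L1-HIT; vc=[]
#2 0x3af→b58/s2 L1-HIT; vc=[]
#3 0x283→b40/s0 MISS; vc=[]
#4 0x3f8→b63/s7 MISS; vc=[]
#5 0x28a→b40/s0 L1-HIT; vc=[]
#6 0x280→b40/s0 L1-HIT; vc=[]
#7 0x18f→b24/s0 MISS; vc=[40]
#8 0xae→b10/s2 MISS; vc=[40,58]
#9 0x371→b55/s7 MISS; vc=[40,58,63]
#10 0x3f5→b63/s7 VC-HIT; vc=[40,58,55]
#11 0x326→b50/s2 MISS; vc=[58,55,10]
#12 0x3a0→b58/s2 VC-HIT; vc=[50,55,10]

MISSES = 7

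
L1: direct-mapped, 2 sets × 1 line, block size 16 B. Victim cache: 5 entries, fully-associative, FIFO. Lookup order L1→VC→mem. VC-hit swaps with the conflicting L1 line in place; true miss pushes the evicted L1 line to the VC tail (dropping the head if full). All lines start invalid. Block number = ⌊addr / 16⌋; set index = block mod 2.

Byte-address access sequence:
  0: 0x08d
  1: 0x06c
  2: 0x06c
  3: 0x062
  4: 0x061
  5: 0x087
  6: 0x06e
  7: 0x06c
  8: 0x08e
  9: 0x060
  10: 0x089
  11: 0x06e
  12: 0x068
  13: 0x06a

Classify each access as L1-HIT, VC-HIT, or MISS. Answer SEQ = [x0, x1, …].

#0 0x8d→b8/s0 MISS; vc=[]
#1 0x6c→b6/s0 MISS; vc=[8]
#2 0x6c→b6/s0 L1-HIT; vc=[8]
#3 0x62→b6/s0 L1-HIT; vc=[8]
#4 0x61→b6/s0 L1-HIT; vc=[8]
#5 0x87→b8/s0 VC-HIT; vc=[6]
#6 0x6e→b6/s0 VC-HIT; vc=[8]
#7 0x6c→b6/s0 L1-HIT; vc=[8]
#8 0x8e→b8/s0 VC-HIT; vc=[6]
#9 0x60→b6/s0 VC-HIT; vc=[8]
#10 0x89→b8/s0 VC-HIT; vc=[6]
#11 0x6e→b6/s0 VC-HIT; vc=[8]
#12 0x68→b6/s0 L1-HIT; vc=[8]
#13 0x6a→b6/s0 L1-HIT; vc=[8]

SEQ = [MISS, MISS, L1-HIT, L1-HIT, L1-HIT, VC-HIT, VC-HIT, L1-HIT, VC-HIT, VC-HIT, VC-HIT, VC-HIT, L1-HIT, L1-HIT]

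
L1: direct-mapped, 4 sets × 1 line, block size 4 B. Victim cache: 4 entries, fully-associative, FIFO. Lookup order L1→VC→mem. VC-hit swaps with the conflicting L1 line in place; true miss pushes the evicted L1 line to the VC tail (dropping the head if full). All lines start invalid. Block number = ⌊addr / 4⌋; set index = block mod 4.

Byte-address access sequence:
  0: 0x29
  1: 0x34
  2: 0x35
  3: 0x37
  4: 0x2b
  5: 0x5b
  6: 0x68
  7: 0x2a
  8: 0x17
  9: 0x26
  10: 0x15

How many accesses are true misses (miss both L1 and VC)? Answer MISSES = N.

#0 0x29→b10/s2 MISS; vc=[]
#1 0x34→b13/s1 MISS; vc=[]
#2 0x35→b13/s1 L1-HIT; vc=[]
#3 0x37→b13/s1 L1-HIT; vc=[]
#4 0x2b→b10/s2 L1-HIT; vc=[]
#5 0x5b→b22/s2 MISS; vc=[10]
#6 0x68→b26/s2 MISS; vc=[10,22]
#7 0x2a→b10/s2 VC-HIT; vc=[26,22]
#8 0x17→b5/s1 MISS; vc=[26,22,13]
#9 0x26→b9/s1 MISS; vc=[26,22,13,5]
#10 0x15→b5/s1 VC-HIT; vc=[26,22,13,9]

MISSES = 6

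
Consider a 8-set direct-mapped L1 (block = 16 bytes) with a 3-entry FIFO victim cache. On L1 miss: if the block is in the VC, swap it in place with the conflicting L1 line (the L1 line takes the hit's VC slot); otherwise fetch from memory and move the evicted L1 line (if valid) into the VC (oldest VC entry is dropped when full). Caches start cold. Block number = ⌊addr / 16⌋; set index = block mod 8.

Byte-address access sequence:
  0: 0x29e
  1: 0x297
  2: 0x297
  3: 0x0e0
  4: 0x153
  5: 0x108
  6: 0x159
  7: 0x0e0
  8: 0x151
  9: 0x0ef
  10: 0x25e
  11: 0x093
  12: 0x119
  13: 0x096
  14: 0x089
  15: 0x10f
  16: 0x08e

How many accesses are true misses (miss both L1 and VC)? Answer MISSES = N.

MISSES = 8

#0 0x29e→b41/s1 MISS; vc=[]
#1 0x297→b41/s1 L1-HIT; vc=[]
#2 0x297→b41/s1 L1-HIT; vc=[]
#3 0xe0→b14/s6 MISS; vc=[]
#4 0x153→b21/s5 MISS; vc=[]
#5 0x108→b16/s0 MISS; vc=[]
#6 0x159→b21/s5 L1-HIT; vc=[]
#7 0xe0→b14/s6 L1-HIT; vc=[]
#8 0x151→b21/s5 L1-HIT; vc=[]
#9 0xef→b14/s6 L1-HIT; vc=[]
#10 0x25e→b37/s5 MISS; vc=[21]
#11 0x93→b9/s1 MISS; vc=[21,41]
#12 0x119→b17/s1 MISS; vc=[21,41,9]
#13 0x96→b9/s1 VC-HIT; vc=[21,41,17]
#14 0x89→b8/s0 MISS; vc=[41,17,16]
#15 0x10f→b16/s0 VC-HIT; vc=[41,17,8]
#16 0x8e→b8/s0 VC-HIT; vc=[41,17,16]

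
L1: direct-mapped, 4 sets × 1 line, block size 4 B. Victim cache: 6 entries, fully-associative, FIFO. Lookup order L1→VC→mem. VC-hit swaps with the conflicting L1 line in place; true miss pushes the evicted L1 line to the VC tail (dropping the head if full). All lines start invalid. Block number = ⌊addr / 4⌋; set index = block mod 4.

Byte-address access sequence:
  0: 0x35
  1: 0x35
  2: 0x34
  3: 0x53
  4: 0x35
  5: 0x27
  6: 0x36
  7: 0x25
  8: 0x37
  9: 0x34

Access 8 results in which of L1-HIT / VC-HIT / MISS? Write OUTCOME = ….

OUTCOME = VC-HIT

0: 0x35 (blk 13, set 1) → MISS  vc=[]
1: 0x35 (blk 13, set 1) → L1-HIT  vc=[]
2: 0x34 (blk 13, set 1) → L1-HIT  vc=[]
3: 0x53 (blk 20, set 0) → MISS  vc=[]
4: 0x35 (blk 13, set 1) → L1-HIT  vc=[]
5: 0x27 (blk 9, set 1) → MISS  vc=[13]
6: 0x36 (blk 13, set 1) → VC-HIT  vc=[9]
7: 0x25 (blk 9, set 1) → VC-HIT  vc=[13]
8: 0x37 (blk 13, set 1) → VC-HIT  vc=[9]
9: 0x34 (blk 13, set 1) → L1-HIT  vc=[9]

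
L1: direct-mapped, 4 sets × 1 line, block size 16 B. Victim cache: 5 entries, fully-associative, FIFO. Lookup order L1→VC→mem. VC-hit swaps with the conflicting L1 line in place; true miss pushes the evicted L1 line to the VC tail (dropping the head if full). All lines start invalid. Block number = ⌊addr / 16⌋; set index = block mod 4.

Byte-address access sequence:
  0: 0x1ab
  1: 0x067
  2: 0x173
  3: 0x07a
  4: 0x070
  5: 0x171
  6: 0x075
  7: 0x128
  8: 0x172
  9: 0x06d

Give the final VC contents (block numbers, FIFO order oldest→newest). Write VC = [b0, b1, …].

  [0] addr=0x1ab blk=26 s=2: MISS | VC []
  [1] addr=0x67 blk=6 s=2: MISS | VC [26]
  [2] addr=0x173 blk=23 s=3: MISS | VC [26]
  [3] addr=0x7a blk=7 s=3: MISS | VC [26, 23]
  [4] addr=0x70 blk=7 s=3: L1-HIT | VC [26, 23]
  [5] addr=0x171 blk=23 s=3: VC-HIT | VC [26, 7]
  [6] addr=0x75 blk=7 s=3: VC-HIT | VC [26, 23]
  [7] addr=0x128 blk=18 s=2: MISS | VC [26, 23, 6]
  [8] addr=0x172 blk=23 s=3: VC-HIT | VC [26, 7, 6]
  [9] addr=0x6d blk=6 s=2: VC-HIT | VC [26, 7, 18]

VC = [26, 7, 18]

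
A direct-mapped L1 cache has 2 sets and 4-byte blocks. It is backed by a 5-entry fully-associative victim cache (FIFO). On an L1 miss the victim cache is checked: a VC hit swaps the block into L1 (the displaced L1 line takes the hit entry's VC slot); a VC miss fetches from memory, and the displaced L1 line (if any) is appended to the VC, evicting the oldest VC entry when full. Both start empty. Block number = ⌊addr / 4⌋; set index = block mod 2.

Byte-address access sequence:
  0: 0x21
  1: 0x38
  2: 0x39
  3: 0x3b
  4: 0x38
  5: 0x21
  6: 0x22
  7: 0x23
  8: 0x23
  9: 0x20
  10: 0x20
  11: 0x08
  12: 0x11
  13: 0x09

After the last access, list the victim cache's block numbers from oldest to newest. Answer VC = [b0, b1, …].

#0 0x21→b8/s0 MISS; vc=[]
#1 0x38→b14/s0 MISS; vc=[8]
#2 0x39→b14/s0 L1-HIT; vc=[8]
#3 0x3b→b14/s0 L1-HIT; vc=[8]
#4 0x38→b14/s0 L1-HIT; vc=[8]
#5 0x21→b8/s0 VC-HIT; vc=[14]
#6 0x22→b8/s0 L1-HIT; vc=[14]
#7 0x23→b8/s0 L1-HIT; vc=[14]
#8 0x23→b8/s0 L1-HIT; vc=[14]
#9 0x20→b8/s0 L1-HIT; vc=[14]
#10 0x20→b8/s0 L1-HIT; vc=[14]
#11 0x8→b2/s0 MISS; vc=[14,8]
#12 0x11→b4/s0 MISS; vc=[14,8,2]
#13 0x9→b2/s0 VC-HIT; vc=[14,8,4]

VC = [14, 8, 4]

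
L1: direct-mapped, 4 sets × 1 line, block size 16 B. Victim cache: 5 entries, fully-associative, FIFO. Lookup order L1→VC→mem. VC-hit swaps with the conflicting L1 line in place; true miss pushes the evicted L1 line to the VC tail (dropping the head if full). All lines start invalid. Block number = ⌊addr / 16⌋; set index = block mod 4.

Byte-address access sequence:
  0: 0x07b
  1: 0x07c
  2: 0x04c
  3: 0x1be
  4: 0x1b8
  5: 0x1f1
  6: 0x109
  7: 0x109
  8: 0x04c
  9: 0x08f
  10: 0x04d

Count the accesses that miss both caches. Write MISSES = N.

MISSES = 6

0: 0x7b (blk 7, set 3) → MISS  vc=[]
1: 0x7c (blk 7, set 3) → L1-HIT  vc=[]
2: 0x4c (blk 4, set 0) → MISS  vc=[]
3: 0x1be (blk 27, set 3) → MISS  vc=[7]
4: 0x1b8 (blk 27, set 3) → L1-HIT  vc=[7]
5: 0x1f1 (blk 31, set 3) → MISS  vc=[7, 27]
6: 0x109 (blk 16, set 0) → MISS  vc=[7, 27, 4]
7: 0x109 (blk 16, set 0) → L1-HIT  vc=[7, 27, 4]
8: 0x4c (blk 4, set 0) → VC-HIT  vc=[7, 27, 16]
9: 0x8f (blk 8, set 0) → MISS  vc=[7, 27, 16, 4]
10: 0x4d (blk 4, set 0) → VC-HIT  vc=[7, 27, 16, 8]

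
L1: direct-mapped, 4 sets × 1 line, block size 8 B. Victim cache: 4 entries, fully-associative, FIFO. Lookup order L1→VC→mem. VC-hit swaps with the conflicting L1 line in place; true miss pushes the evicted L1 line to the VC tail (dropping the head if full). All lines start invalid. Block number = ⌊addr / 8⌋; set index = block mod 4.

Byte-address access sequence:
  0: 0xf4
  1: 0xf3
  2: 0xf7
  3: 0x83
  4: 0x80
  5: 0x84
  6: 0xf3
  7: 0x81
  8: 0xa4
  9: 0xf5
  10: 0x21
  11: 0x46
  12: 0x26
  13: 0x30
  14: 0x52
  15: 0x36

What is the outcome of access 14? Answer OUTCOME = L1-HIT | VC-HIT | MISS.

OUTCOME = MISS

  [0] addr=0xf4 blk=30 s=2: MISS | VC []
  [1] addr=0xf3 blk=30 s=2: L1-HIT | VC []
  [2] addr=0xf7 blk=30 s=2: L1-HIT | VC []
  [3] addr=0x83 blk=16 s=0: MISS | VC []
  [4] addr=0x80 blk=16 s=0: L1-HIT | VC []
  [5] addr=0x84 blk=16 s=0: L1-HIT | VC []
  [6] addr=0xf3 blk=30 s=2: L1-HIT | VC []
  [7] addr=0x81 blk=16 s=0: L1-HIT | VC []
  [8] addr=0xa4 blk=20 s=0: MISS | VC [16]
  [9] addr=0xf5 blk=30 s=2: L1-HIT | VC [16]
  [10] addr=0x21 blk=4 s=0: MISS | VC [16, 20]
  [11] addr=0x46 blk=8 s=0: MISS | VC [16, 20, 4]
  [12] addr=0x26 blk=4 s=0: VC-HIT | VC [16, 20, 8]
  [13] addr=0x30 blk=6 s=2: MISS | VC [16, 20, 8, 30]
  [14] addr=0x52 blk=10 s=2: MISS | VC [20, 8, 30, 6]
  [15] addr=0x36 blk=6 s=2: VC-HIT | VC [20, 8, 30, 10]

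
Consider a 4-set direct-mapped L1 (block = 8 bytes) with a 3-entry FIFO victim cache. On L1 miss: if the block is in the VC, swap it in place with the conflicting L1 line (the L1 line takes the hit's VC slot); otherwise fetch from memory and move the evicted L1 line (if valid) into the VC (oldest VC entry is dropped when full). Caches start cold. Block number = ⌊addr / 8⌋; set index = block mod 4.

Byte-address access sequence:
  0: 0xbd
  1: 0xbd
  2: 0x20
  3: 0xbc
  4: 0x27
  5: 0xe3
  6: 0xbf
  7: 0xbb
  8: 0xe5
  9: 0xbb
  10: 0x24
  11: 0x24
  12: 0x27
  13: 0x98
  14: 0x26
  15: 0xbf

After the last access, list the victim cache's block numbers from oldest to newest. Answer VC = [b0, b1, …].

  [0] addr=0xbd blk=23 s=3: MISS | VC []
  [1] addr=0xbd blk=23 s=3: L1-HIT | VC []
  [2] addr=0x20 blk=4 s=0: MISS | VC []
  [3] addr=0xbc blk=23 s=3: L1-HIT | VC []
  [4] addr=0x27 blk=4 s=0: L1-HIT | VC []
  [5] addr=0xe3 blk=28 s=0: MISS | VC [4]
  [6] addr=0xbf blk=23 s=3: L1-HIT | VC [4]
  [7] addr=0xbb blk=23 s=3: L1-HIT | VC [4]
  [8] addr=0xe5 blk=28 s=0: L1-HIT | VC [4]
  [9] addr=0xbb blk=23 s=3: L1-HIT | VC [4]
  [10] addr=0x24 blk=4 s=0: VC-HIT | VC [28]
  [11] addr=0x24 blk=4 s=0: L1-HIT | VC [28]
  [12] addr=0x27 blk=4 s=0: L1-HIT | VC [28]
  [13] addr=0x98 blk=19 s=3: MISS | VC [28, 23]
  [14] addr=0x26 blk=4 s=0: L1-HIT | VC [28, 23]
  [15] addr=0xbf blk=23 s=3: VC-HIT | VC [28, 19]

VC = [28, 19]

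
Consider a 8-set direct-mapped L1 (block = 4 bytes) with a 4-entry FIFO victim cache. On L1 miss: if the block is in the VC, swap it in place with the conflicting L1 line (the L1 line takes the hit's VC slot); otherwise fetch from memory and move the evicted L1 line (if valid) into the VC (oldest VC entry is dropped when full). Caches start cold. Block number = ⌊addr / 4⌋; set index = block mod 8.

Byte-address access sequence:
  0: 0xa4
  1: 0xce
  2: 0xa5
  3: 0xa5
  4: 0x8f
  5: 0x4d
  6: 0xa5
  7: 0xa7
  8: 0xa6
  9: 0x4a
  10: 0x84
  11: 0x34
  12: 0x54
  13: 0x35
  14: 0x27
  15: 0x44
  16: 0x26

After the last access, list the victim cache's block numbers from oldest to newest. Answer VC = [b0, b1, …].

#0 0xa4→b41/s1 MISS; vc=[]
#1 0xce→b51/s3 MISS; vc=[]
#2 0xa5→b41/s1 L1-HIT; vc=[]
#3 0xa5→b41/s1 L1-HIT; vc=[]
#4 0x8f→b35/s3 MISS; vc=[51]
#5 0x4d→b19/s3 MISS; vc=[51,35]
#6 0xa5→b41/s1 L1-HIT; vc=[51,35]
#7 0xa7→b41/s1 L1-HIT; vc=[51,35]
#8 0xa6→b41/s1 L1-HIT; vc=[51,35]
#9 0x4a→b18/s2 MISS; vc=[51,35]
#10 0x84→b33/s1 MISS; vc=[51,35,41]
#11 0x34→b13/s5 MISS; vc=[51,35,41]
#12 0x54→b21/s5 MISS; vc=[51,35,41,13]
#13 0x35→b13/s5 VC-HIT; vc=[51,35,41,21]
#14 0x27→b9/s1 MISS; vc=[35,41,21,33]
#15 0x44→b17/s1 MISS; vc=[41,21,33,9]
#16 0x26→b9/s1 VC-HIT; vc=[41,21,33,17]

VC = [41, 21, 33, 17]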